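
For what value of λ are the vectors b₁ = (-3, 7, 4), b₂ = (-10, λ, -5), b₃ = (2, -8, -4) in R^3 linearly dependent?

λ = -45/2

Dependence holds iff the 3×3 matrix [b₁ b₂ b₃] is singular.
Expanding, det = 4*λ + 90.
This vanishes exactly when λ = -45/2.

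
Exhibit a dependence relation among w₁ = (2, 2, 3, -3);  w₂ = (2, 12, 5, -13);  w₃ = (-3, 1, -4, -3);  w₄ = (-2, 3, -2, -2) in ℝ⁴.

Set up α₁w₁ + … + α₄w₄ = 0 and solve the homogeneous system.
A generator of the null space is (3, -1, 0, 2).

3w₁ - w₂ + 2w₄ = 0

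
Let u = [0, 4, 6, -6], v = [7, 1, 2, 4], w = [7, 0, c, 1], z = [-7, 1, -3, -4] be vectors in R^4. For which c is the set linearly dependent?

The vectors are dependent exactly when the determinant of the matrix with rows u, v, w, z vanishes.
Cofactor expansion gives det = 546 - 84*c.
Setting this to zero gives c = 13/2.

c = 13/2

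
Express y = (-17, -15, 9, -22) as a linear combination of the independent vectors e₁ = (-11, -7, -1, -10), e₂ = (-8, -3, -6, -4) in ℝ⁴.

Set up the augmented matrix [e₁ | e₂ | y] and row-reduce.
Back-substitution yields (a₁, a₂) = (3, -2).

y = 3e₁ - 2e₂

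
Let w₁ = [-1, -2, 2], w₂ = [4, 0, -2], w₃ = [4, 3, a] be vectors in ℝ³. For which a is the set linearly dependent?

a = -17/4

Place the vectors as rows of a 3×3 matrix; dependence ⇔ determinant zero.
Expanding, det = 8*a + 34.
Setting this to zero gives a = -17/4.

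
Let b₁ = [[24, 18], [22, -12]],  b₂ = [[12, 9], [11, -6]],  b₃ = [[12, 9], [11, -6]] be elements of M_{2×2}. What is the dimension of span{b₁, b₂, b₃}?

Pass to coordinate vectors with respect to the basis {E₁₁, E₁₂, E₂₁, E₂₂}.
Put the 4×3 matrix [b₁|b₂|b₃] into echelon form.
There is 1 pivot column, so rank = 1.

dim = 1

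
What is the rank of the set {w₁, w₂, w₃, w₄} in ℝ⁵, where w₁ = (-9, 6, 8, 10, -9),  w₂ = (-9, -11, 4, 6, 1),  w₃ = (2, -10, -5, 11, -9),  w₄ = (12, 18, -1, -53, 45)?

Put the 5×4 matrix [w₁|w₂|w₃|w₄] into echelon form.
Exactly 3 pivots survive; hence the rank is 3.

3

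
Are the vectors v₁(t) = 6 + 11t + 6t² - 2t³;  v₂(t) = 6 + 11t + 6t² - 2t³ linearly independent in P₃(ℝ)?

linearly dependent

Take coordinates with respect to the standard basis {1, t, …, t³}.
Place the vectors as rows of a 2×4 matrix and reduce to echelon form.
The reduction yields 1 nonzero row, so the rank is 1.
Since rank 1 < 2, the set is linearly dependent.
Indeed v₁ - v₂ = 0.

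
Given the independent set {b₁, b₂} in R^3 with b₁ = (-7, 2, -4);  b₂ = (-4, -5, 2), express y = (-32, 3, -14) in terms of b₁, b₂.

Solve the system with b₁, b₂ as columns and y as the right-hand side.
Back-substitution yields (α₁, α₂) = (4, 1).

y = 4b₁ + b₂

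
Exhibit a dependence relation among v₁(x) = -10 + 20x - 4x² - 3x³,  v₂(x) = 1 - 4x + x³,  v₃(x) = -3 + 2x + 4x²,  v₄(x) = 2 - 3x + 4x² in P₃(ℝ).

v₁ + 3v₂ - v₃ + 2v₄ = 0

Take coordinates with respect to {1, x, …, x³}.
Set up α₁v₁ + … + α₄v₄ = 0 and solve the homogeneous system.
The free variable yields coefficients (1, 3, -1, 2) (any nonzero multiple also works).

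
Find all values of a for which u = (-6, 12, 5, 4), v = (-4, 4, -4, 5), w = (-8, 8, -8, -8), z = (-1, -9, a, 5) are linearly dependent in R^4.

a = -58/3

Dependence holds iff the 4×4 matrix [u v w z] is singular.
The determinant works out to 432*a + 8352.
This vanishes exactly when a = -58/3.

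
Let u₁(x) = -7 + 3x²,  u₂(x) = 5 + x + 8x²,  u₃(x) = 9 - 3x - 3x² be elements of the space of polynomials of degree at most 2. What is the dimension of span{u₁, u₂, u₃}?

dim = 3

Pass to coordinate vectors with respect to the basis {1, x, x²}.
Row-reduce the 3×3 matrix with these as rows.
There are 3 pivot columns, so rank = 3.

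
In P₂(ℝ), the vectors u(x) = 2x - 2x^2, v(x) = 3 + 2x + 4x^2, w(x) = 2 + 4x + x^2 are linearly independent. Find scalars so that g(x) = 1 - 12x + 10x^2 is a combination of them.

Identify each element with its coordinate vector in ℝ³ via {1, x, x^2}.
Write g = c₁u + … + c₃w and equate components.
Back-substitution yields (c₁, c₂, c₃) = (-1, 3, -4).

g = -u + 3v - 4w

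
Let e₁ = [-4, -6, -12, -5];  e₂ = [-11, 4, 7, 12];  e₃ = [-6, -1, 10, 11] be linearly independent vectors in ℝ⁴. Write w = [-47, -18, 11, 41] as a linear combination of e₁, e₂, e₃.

Since e₁, e₂, e₃ are independent, the coefficients expressing w are uniquely determined by a linear system.
The system has the unique solution (a₁, a₂, a₃) = (3, 1, 4).

w = 3e₁ + e₂ + 4e₃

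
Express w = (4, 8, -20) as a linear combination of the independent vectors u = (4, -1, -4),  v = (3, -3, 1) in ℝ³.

Set up the augmented matrix [u | v | w] and row-reduce.
Row-reducing the augmented matrix gives the unique coefficients (c₁, c₂) = (4, -4).

w = 4u - 4v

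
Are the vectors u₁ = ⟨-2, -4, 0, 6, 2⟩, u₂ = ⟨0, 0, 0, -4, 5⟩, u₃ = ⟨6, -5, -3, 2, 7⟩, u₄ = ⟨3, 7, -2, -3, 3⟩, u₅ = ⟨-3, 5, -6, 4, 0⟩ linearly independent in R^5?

linearly independent

Form the 5×5 matrix with these as columns; its determinant is -12454.
A nonzero determinant means the columns are linearly independent.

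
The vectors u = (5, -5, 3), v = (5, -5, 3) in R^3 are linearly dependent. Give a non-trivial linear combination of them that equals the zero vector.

Solve the homogeneous system with u, v as columns by row-reducing the coefficient matrix.
A generator of the null space is (1, -1).

u - v = 0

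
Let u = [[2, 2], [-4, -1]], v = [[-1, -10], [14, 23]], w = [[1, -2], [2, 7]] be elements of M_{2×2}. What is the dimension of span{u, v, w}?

Represent each element by its coordinate vector in ℝ⁴.
Apply Gaussian elimination to the matrix whose rows are u, v, w.
Reduction leaves 2 leading entries, giving rank 2.

dim = 2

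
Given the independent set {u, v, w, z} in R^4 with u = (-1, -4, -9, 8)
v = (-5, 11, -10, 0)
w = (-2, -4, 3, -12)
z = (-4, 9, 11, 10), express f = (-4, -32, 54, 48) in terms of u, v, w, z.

Write f = c₁u + … + c₄z and equate components.
The system has the unique solution (c₁, …, c₄) = (4, -4, 2, 4).

f = 4u - 4v + 2w + 4z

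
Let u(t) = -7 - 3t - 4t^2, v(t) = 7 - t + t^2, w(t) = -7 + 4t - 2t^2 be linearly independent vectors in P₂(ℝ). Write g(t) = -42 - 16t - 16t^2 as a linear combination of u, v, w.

g = 4u - 4v - 2w

Work in coordinates with respect to the standard basis {1, t, t^2}.
Since u, v, w are independent, the coefficients expressing g are uniquely determined by a linear system.
The system has the unique solution (α₁, α₂, α₃) = (4, -4, -2).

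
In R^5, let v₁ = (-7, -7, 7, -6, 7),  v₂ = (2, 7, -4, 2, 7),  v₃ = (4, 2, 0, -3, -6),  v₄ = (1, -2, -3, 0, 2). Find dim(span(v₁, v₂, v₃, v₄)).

Apply Gaussian elimination to the matrix whose rows are v₁, v₂, v₃, v₄.
Exactly 4 pivots survive; hence the rank is 4.

4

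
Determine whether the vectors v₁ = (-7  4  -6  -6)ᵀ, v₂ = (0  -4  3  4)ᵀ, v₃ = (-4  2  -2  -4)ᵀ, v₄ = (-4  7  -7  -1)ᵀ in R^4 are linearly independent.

Place the vectors as rows of a 4×4 matrix and reduce to echelon form.
The reduction yields 4 nonzero rows, so the rank is 4.
Since rank = 4 (the number of vectors), the set is linearly independent.

linearly independent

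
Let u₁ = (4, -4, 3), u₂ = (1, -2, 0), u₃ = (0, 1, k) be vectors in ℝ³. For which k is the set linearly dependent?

The vectors are dependent exactly when the determinant of the matrix with rows u₁, u₂, u₃ vanishes.
The determinant works out to 3 - 4*k.
Solving 3 - 4*k = 0 yields k = 3/4.

k = 3/4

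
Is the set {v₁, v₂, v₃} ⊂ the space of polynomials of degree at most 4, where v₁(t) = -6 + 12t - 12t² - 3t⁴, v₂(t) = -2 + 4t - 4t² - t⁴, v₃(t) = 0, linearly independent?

linearly dependent

Take coordinates with respect to the standard basis {1, t, …, t⁴}.
One of the vectors is the zero vector, so the set is linearly dependent.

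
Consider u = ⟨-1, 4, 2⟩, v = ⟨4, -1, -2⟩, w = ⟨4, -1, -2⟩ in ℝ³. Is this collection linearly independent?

Two of the vectors are equal, giving an immediate dependence.

linearly dependent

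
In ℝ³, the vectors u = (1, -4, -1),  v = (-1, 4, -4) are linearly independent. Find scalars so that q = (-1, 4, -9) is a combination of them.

Solve the system with u, v as columns and q as the right-hand side.
Row-reducing the augmented matrix gives the unique coefficients (α₁, α₂) = (1, 2).

q = u + 2v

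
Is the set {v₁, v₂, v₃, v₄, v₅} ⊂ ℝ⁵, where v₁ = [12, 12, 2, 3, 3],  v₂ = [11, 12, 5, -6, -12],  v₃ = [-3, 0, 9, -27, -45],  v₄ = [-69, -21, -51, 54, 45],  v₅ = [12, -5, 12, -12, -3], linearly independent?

Form the 5×5 matrix with these as columns; its determinant is 0.
A zero determinant means the columns are linearly dependent.
Indeed 3v₁ - 3v₂ + v₃ = 0.

linearly dependent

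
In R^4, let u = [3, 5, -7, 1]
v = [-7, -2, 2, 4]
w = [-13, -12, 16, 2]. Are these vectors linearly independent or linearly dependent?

linearly dependent

Place the vectors as rows of a 3×4 matrix and reduce to echelon form.
The reduction yields 2 nonzero rows, so the rank is 2.
Since rank 2 < 3, the set is linearly dependent.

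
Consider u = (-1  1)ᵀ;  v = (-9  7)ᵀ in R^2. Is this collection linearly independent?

Form the 2×2 matrix with these as columns; its determinant is 2.
A nonzero determinant means the columns are linearly independent.

linearly independent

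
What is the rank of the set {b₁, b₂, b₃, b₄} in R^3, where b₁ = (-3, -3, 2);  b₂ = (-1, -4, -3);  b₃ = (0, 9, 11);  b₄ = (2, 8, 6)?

rank 2

Apply Gaussian elimination to the matrix whose rows are b₁, b₂, b₃, b₄.
The echelon form has 2 nonzero rows, so the rank is 2.
(With 4 elements in a 3-dimensional space the rank is at most 3.)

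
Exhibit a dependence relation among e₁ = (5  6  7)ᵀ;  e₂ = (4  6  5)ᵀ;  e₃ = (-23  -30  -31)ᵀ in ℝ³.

Set up α₁e₁ + … + α₃e₃ = 0 and solve the homogeneous system.
One solution (up to scaling) is (3, 2, 1).

3e₁ + 2e₂ + e₃ = 0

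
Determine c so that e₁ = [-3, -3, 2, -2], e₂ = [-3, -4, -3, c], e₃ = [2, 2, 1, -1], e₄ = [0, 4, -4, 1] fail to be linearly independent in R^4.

Dependence holds iff the 4×4 matrix [e₁ e₂ e₃ e₄] is singular.
The determinant works out to 28*c - 105.
Setting this to zero gives c = 15/4.

c = 15/4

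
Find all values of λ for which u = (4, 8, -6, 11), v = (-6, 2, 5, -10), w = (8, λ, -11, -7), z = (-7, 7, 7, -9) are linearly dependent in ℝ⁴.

λ = -40

The vectors are dependent exactly when the determinant of the matrix with rows u, v, w, z vanishes.
The determinant works out to 73*λ + 2920.
This vanishes exactly when λ = -40.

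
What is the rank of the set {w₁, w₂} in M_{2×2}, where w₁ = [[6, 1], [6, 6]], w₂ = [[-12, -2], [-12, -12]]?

Pass to coordinate vectors with respect to the basis {E₁₁, E₁₂, E₂₁, E₂₂}.
Put the 4×2 matrix [w₁|w₂] into echelon form.
Exactly 1 pivot survives; hence the rank is 1.

rank 1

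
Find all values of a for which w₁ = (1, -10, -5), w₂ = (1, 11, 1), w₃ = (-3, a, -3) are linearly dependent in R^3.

a = -33

The set is linearly dependent precisely when det[w₁; w₂; w₃] = 0.
Cofactor expansion gives det = -6*a - 198.
This vanishes exactly when a = -33.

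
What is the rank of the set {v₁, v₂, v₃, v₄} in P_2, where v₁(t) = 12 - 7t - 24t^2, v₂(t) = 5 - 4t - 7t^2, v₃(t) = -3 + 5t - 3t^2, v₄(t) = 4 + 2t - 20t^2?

rank 2

Pass to coordinate vectors with respect to the basis {1, t, t^2}.
Form the matrix with v₁, v₂, v₃, v₄ as columns and reduce.
Exactly 2 pivots survive; hence the rank is 2.
(With 4 elements in a 3-dimensional space the rank is at most 3.)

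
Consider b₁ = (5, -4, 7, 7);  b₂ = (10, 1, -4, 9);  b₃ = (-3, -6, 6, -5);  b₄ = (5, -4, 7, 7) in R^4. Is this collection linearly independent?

linearly dependent

Two of the vectors are equal, giving an immediate dependence.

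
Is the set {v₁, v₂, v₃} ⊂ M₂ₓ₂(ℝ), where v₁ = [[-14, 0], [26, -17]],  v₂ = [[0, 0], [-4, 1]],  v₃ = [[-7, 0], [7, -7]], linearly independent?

Take coordinates with respect to the standard basis {E₁₁, E₁₂, E₂₁, E₂₂}.
Place the vectors as rows of a 3×4 matrix and reduce to echelon form.
The reduction yields 2 nonzero rows, so the rank is 2.
Since rank 2 < 3, the set is linearly dependent.

linearly dependent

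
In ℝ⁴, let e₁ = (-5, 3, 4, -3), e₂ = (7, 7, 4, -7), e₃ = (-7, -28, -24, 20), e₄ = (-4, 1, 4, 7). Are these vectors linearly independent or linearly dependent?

Form the 4×4 matrix with these as columns; its determinant is 0.
A zero determinant means the columns are linearly dependent.
Indeed 2e₁ + 3e₂ + e₃ + e₄ = 0.

linearly dependent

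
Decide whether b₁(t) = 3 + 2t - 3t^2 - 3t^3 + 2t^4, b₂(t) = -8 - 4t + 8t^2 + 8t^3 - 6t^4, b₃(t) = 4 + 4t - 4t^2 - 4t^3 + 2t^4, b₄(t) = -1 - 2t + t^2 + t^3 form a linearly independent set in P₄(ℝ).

linearly dependent

Take coordinates with respect to the standard basis {1, t, …, t^4}.
Place the vectors as rows of a 4×5 matrix and reduce to echelon form.
The reduction yields 2 nonzero rows, so the rank is 2.
Since rank 2 < 4, the set is linearly dependent.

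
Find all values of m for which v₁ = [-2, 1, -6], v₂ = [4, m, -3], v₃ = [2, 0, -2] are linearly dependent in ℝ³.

m = -1/8

Place the vectors as rows of a 3×3 matrix; dependence ⇔ determinant zero.
The determinant works out to 16*m + 2.
Solving 16*m + 2 = 0 yields m = -1/8.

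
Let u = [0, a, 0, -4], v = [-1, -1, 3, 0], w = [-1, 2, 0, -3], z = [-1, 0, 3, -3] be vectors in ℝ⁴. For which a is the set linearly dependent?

Place the vectors as rows of a 4×4 matrix; dependence ⇔ determinant zero.
The determinant works out to 9*a - 12.
Solving 9*a - 12 = 0 yields a = 4/3.

a = 4/3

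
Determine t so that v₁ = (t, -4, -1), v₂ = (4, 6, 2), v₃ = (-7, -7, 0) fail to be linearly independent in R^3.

The vectors are dependent exactly when the determinant of the matrix with rows v₁, v₂, v₃ vanishes.
Expanding, det = 14*t + 42.
This vanishes exactly when t = -3.

t = -3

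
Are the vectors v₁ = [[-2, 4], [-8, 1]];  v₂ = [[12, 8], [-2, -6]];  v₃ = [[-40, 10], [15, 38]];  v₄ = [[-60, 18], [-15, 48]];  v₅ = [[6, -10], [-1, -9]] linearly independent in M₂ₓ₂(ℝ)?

linearly dependent

Take coordinates with respect to the standard basis {E₁₁, E₁₂, E₂₁, E₂₂}.
There are 5 vectors in a 4-dimensional space, so they cannot be linearly independent.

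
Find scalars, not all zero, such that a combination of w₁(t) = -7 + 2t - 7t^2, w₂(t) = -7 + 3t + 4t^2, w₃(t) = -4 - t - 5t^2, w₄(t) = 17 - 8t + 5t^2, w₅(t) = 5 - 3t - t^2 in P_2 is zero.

Write each element as a vector in ℝ³ using {1, t, t^2}.
Set up α₁w₁ + … + α₅w₅ = 0 and solve the homogeneous system.
One solution (up to scaling) is (2, 1, -1, 1, 0).

2w₁ + w₂ - w₃ + w₄ = 0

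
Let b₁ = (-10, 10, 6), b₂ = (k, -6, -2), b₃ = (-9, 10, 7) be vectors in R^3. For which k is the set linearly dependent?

k = 38/5

The vectors are dependent exactly when the determinant of the matrix with rows b₁, b₂, b₃ vanishes.
Expanding, det = 76 - 10*k.
Setting this to zero gives k = 38/5.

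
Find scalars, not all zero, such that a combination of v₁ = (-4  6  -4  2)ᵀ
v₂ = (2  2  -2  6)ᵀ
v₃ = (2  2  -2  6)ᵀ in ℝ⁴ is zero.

Solve the homogeneous system with v₁, v₂, v₃ as columns by row-reducing the coefficient matrix.
The free variable yields coefficients (0, 1, -1) (any nonzero multiple also works).

v₂ - v₃ = 0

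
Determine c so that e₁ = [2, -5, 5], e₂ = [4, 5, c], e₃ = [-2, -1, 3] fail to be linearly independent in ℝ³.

c = -10

Dependence holds iff the 3×3 matrix [e₁ e₂ e₃] is singular.
The determinant works out to 12*c + 120.
Solving 12*c + 120 = 0 yields c = -10.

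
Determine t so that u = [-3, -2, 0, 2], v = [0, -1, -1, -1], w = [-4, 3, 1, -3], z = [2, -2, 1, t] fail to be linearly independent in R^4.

t = 41/7

The vectors are dependent exactly when the determinant of the matrix with rows u, v, w, z vanishes.
The determinant works out to 82 - 14*t.
Solving 82 - 14*t = 0 yields t = 41/7.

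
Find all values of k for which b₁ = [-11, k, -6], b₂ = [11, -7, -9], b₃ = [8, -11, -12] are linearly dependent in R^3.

k = -37/4

The vectors are dependent exactly when the determinant of the matrix with rows b₁, b₂, b₃ vanishes.
Expanding, det = 60*k + 555.
This vanishes exactly when k = -37/4.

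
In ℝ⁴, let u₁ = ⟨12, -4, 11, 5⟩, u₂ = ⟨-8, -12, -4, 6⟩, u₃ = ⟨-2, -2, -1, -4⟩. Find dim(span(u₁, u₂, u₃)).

3

Row-reduce the 3×4 matrix with these as rows.
Exactly 3 pivots survive; hence the rank is 3.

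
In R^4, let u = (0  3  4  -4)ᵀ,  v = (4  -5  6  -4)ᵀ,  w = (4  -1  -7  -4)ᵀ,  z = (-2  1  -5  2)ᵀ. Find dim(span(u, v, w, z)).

Apply Gaussian elimination to the matrix whose rows are u, v, w, z.
Reduction leaves 4 leading entries, giving rank 4.

dim = 4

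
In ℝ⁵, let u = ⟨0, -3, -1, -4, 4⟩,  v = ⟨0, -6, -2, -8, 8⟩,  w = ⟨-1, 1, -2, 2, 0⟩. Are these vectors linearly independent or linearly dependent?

Place the vectors as rows of a 3×5 matrix and reduce to echelon form.
The reduction yields 2 nonzero rows, so the rank is 2.
Since rank 2 < 3, the set is linearly dependent.

linearly dependent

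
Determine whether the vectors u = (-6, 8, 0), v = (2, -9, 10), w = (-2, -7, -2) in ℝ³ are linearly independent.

The matrix [u|v|w] has determinant -656.
A nonzero determinant means the columns are linearly independent.

linearly independent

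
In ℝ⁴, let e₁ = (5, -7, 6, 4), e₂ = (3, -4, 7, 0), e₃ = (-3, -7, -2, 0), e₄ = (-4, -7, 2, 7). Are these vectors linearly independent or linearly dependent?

linearly independent

Place the vectors as rows of a 4×4 matrix and reduce to echelon form.
The reduction yields 4 nonzero rows, so the rank is 4.
Since rank = 4 (the number of vectors), the set is linearly independent.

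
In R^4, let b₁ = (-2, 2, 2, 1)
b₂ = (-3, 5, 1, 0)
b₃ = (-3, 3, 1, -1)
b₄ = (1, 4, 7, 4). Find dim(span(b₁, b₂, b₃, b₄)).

4

Apply Gaussian elimination to the matrix whose rows are b₁, b₂, b₃, b₄.
There are 4 pivot columns, so rank = 4.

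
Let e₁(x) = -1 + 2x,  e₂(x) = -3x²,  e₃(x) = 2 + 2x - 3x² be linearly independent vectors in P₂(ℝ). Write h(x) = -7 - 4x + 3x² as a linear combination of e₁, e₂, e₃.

h = e₁ + 2e₂ - 3e₃

Identify each element with its coordinate vector in ℝ³ via {1, x, x²}.
Write h = c₁e₁ + … + c₃e₃ and equate components.
Row-reducing the augmented matrix gives the unique coefficients (c₁, c₂, c₃) = (1, 2, -3).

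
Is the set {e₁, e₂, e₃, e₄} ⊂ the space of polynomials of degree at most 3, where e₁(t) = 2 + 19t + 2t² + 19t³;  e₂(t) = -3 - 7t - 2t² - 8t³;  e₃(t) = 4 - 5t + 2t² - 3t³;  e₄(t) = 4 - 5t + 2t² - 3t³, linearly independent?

Write each element as a coordinate vector in ℝ⁴ using {1, t, …, t³}.
Two of the vectors are equal, giving an immediate dependence.

linearly dependent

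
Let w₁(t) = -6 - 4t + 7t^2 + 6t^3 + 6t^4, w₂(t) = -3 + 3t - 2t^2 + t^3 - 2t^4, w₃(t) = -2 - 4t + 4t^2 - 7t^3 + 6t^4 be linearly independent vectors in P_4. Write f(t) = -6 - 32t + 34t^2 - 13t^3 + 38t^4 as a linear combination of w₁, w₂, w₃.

Take coordinate vectors relative to {1, t, …, t^4}.
Solve the system with w₁, w₂, w₃ as columns and f as the right-hand side.
The system has the unique solution (α₁, α₂, α₃) = (2, -4, 3).

f = 2w₁ - 4w₂ + 3w₃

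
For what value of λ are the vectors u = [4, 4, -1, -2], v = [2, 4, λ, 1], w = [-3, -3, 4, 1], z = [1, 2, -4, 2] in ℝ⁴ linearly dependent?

λ = 23/2

The set is linearly dependent precisely when det[u; v; w; z] = 0.
Cofactor expansion gives det = 23 - 2*λ.
This vanishes exactly when λ = 23/2.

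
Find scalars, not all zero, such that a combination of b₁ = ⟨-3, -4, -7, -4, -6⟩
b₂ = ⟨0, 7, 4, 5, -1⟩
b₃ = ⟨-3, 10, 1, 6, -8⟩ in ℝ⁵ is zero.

b₁ + 2b₂ - b₃ = 0

Solve the homogeneous system with b₁, b₂, b₃ as columns by row-reducing the coefficient matrix.
One solution (up to scaling) is (1, 2, -1).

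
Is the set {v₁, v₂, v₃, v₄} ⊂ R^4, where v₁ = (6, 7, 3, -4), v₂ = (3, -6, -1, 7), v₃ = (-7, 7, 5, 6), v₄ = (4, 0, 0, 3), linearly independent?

The matrix [v₁|v₂|v₃|v₄] has determinant -1011.
A nonzero determinant means the columns are linearly independent.

linearly independent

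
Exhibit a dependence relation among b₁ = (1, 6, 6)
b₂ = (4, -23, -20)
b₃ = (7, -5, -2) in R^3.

Set up α₁b₁ + … + α₃b₃ = 0 and solve the homogeneous system.
A generator of the null space is (3, 1, -1).

3b₁ + b₂ - b₃ = 0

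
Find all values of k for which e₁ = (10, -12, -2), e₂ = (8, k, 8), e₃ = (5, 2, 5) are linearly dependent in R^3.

Dependence holds iff the 3×3 matrix [e₁ e₂ e₃] is singular.
Cofactor expansion gives det = 60*k - 192.
Setting this to zero gives k = 16/5.

k = 16/5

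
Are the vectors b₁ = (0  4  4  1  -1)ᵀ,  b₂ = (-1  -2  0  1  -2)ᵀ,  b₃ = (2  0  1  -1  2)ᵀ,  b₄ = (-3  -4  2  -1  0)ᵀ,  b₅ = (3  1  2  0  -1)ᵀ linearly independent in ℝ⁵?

linearly independent

Row-reduce the matrix whose columns are b₁, b₂, b₃, b₄, b₅.
The reduction yields 5 nonzero rows, so the rank is 5.
Since rank = 5 (the number of vectors), the set is linearly independent.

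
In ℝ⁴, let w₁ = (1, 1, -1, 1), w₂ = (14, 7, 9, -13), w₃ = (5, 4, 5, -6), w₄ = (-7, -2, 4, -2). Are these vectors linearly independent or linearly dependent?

linearly dependent

Row-reduce the matrix whose columns are w₁, w₂, w₃, w₄.
The reduction yields 3 nonzero rows, so the rank is 3.
Since rank 3 < 4, the set is linearly dependent.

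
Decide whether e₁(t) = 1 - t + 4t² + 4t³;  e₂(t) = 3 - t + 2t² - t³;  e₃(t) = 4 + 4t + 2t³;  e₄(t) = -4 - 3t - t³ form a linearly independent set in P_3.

Take coordinates with respect to the standard basis {1, t, …, t³}.
The matrix [e₁|e₂|e₃|e₄] has determinant -20.
A nonzero determinant means the columns are linearly independent.

linearly independent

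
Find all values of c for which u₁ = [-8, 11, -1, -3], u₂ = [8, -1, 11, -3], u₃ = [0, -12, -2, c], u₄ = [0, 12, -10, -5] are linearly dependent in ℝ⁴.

The vectors are dependent exactly when the determinant of the matrix with rows u₁, u₂, u₃, u₄ vanishes.
The determinant works out to 10912 - 1760*c.
Setting this to zero gives c = 31/5.

c = 31/5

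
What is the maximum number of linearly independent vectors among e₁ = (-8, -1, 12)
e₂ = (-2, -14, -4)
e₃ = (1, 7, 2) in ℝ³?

2

Form the matrix with e₁, e₂, e₃ as columns and reduce.
Exactly 2 pivots survive; hence the rank is 2.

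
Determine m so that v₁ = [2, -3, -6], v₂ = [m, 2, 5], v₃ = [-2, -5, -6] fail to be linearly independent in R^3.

The set is linearly dependent precisely when det[v₁; v₂; v₃] = 0.
The determinant works out to 12*m + 32.
Setting this to zero gives m = -8/3.

m = -8/3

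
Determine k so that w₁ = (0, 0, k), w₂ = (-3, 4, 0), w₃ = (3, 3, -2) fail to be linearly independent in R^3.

k = 0

Dependence holds iff the 3×3 matrix [w₁ w₂ w₃] is singular.
The determinant works out to -21*k.
Solving -21*k = 0 yields k = 0.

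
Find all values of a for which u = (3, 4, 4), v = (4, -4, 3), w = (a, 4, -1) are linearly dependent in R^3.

a = -2

The vectors are dependent exactly when the determinant of the matrix with rows u, v, w vanishes.
Expanding, det = 28*a + 56.
Solving 28*a + 56 = 0 yields a = -2.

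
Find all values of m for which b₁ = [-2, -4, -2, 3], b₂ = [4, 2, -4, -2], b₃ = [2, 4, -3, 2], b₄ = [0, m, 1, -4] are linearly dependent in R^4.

The vectors are dependent exactly when the determinant of the matrix with rows b₁, b₂, b₃, b₄ vanishes.
Cofactor expansion gives det = 40*m + 180.
Solving 40*m + 180 = 0 yields m = -9/2.

m = -9/2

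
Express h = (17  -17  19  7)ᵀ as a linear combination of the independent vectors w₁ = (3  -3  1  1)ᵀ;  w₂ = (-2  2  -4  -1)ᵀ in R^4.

Write h = c₁w₁ + c₂w₂ and equate components.
The system has the unique solution (c₁, c₂) = (3, -4).

h = 3w₁ - 4w₂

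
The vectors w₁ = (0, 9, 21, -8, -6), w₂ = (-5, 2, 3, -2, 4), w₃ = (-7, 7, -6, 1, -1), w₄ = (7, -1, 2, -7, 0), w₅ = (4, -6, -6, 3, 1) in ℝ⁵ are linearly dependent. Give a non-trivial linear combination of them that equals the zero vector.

w₁ + w₂ + w₃ + 3w₅ = 0

Write the vectors as columns of a matrix and find a nonzero vector in its null space.
A generator of the null space is (1, 1, 1, 0, 3).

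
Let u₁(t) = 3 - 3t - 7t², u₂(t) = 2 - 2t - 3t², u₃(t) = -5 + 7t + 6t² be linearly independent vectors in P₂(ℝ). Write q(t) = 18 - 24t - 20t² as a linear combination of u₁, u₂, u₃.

q = -u₁ + 3u₂ - 3u₃

Work in coordinates with respect to the standard basis {1, t, t²}.
Write q = α₁u₁ + … + α₃u₃ and equate components.
The system has the unique solution (α₁, α₂, α₃) = (-1, 3, -3).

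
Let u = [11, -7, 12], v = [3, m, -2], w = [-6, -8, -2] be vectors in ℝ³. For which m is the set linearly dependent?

m = 59/5

Dependence holds iff the 3×3 matrix [u v w] is singular.
The determinant works out to 50*m - 590.
Solving 50*m - 590 = 0 yields m = 59/5.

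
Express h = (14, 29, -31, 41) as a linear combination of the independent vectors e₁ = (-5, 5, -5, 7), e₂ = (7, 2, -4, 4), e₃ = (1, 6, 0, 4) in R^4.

Write h = c₁e₁ + … + c₃e₃ and equate components.
Row-reducing the augmented matrix gives the unique coefficients (c₁, c₂, c₃) = (3, 4, 1).

h = 3e₁ + 4e₂ + e₃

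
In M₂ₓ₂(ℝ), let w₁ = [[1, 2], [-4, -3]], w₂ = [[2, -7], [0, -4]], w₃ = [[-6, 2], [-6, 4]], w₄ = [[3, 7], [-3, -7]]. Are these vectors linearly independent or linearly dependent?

linearly independent

Write each element as a coordinate vector in ℝ⁴ using {E₁₁, E₁₂, E₂₁, E₂₂}.
Row-reduce the matrix whose columns are w₁, w₂, w₃, w₄.
The reduction yields 4 nonzero rows, so the rank is 4.
Since rank = 4 (the number of vectors), the set is linearly independent.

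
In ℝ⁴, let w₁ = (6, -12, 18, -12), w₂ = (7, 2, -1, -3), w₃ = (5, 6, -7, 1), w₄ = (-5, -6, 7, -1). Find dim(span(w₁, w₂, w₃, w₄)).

Put the 4×4 matrix [w₁|w₂|w₃|w₄] into echelon form.
Reduction leaves 2 leading entries, giving rank 2.

2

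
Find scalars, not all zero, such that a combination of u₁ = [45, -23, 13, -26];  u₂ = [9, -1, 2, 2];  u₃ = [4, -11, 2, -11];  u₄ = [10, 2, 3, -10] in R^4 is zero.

Row-reduce the matrix with u₁, u₂, u₃, u₄ as columns; the null space gives the coefficients.
A generator of the null space is (1, -3, -2, -1).

u₁ - 3u₂ - 2u₃ - u₄ = 0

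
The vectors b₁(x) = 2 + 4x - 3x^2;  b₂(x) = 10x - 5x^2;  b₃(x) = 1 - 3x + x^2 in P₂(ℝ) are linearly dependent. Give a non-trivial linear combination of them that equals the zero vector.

Take coordinates with respect to {1, x, x^2}.
Set up α₁b₁ + … + α₃b₃ = 0 and solve the homogeneous system.
A generator of the null space is (1, -1, -2).

b₁ - b₂ - 2b₃ = 0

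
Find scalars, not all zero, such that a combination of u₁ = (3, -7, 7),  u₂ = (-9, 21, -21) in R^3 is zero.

3u₁ + u₂ = 0

Row-reduce the matrix with u₁, u₂ as columns; the null space gives the coefficients.
The free variable yields coefficients (3, 1) (any nonzero multiple also works).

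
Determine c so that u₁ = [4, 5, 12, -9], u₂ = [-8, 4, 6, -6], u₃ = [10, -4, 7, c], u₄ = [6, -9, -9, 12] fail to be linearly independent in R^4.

c = 5/3

The vectors are dependent exactly when the determinant of the matrix with rows u₁, u₂, u₃, u₄ vanishes.
Expanding, det = 780 - 468*c.
This vanishes exactly when c = 5/3.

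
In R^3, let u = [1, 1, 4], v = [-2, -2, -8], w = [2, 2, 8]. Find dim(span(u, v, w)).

Apply Gaussian elimination to the matrix whose rows are u, v, w.
Exactly 1 pivot survives; hence the rank is 1.

dim = 1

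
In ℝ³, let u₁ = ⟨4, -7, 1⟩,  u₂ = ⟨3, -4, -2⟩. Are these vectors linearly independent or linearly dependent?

linearly independent

Place the vectors as rows of a 2×3 matrix and reduce to echelon form.
The reduction yields 2 nonzero rows, so the rank is 2.
Since rank = 2 (the number of vectors), the set is linearly independent.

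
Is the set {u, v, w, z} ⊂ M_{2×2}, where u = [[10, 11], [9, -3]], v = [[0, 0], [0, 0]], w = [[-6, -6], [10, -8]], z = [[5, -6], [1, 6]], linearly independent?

linearly dependent

Write each element as a coordinate vector in ℝ⁴ using {E₁₁, E₁₂, E₂₁, E₂₂}.
One of the vectors is the zero vector, so the set is linearly dependent.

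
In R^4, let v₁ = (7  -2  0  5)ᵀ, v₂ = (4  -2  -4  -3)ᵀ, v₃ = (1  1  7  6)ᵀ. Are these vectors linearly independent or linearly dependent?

Row-reduce the matrix whose columns are v₁, v₂, v₃.
The reduction yields 3 nonzero rows, so the rank is 3.
Since rank = 3 (the number of vectors), the set is linearly independent.

linearly independent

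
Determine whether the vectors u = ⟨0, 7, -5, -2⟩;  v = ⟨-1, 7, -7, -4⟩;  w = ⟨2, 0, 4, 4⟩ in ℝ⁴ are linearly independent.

linearly dependent

Row-reduce the matrix whose columns are u, v, w.
The reduction yields 2 nonzero rows, so the rank is 2.
Since rank 2 < 3, the set is linearly dependent.
Indeed 2u - 2v - w = 0.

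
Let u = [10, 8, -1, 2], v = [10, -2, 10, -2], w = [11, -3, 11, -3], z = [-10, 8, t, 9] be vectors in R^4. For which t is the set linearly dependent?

The set is linearly dependent precisely when det[u; v; w; z] = 0.
The determinant works out to -48*t - 392.
This vanishes exactly when t = -49/6.

t = -49/6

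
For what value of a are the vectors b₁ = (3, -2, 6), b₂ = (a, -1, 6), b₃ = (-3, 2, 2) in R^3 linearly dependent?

a = 3/2

Place the vectors as rows of a 3×3 matrix; dependence ⇔ determinant zero.
The determinant works out to 16*a - 24.
Setting this to zero gives a = 3/2.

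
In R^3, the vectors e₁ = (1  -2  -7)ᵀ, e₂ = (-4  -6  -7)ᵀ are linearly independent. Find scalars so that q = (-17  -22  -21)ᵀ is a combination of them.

Since e₁, e₂ are independent, the coefficients expressing q are uniquely determined by a linear system.
Row-reducing the augmented matrix gives the unique coefficients (c₁, c₂) = (-1, 4).

q = -e₁ + 4e₂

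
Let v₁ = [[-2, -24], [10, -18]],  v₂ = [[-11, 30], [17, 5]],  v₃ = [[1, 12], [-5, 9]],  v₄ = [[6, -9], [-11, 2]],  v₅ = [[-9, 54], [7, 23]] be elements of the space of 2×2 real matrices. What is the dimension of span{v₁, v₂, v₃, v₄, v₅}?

2

Pass to coordinate vectors with respect to the basis {E₁₁, E₁₂, E₂₁, E₂₂}.
Row-reduce the 5×4 matrix with these as rows.
Reduction leaves 2 leading entries, giving rank 2.
(With 5 elements in a 4-dimensional space the rank is at most 4.)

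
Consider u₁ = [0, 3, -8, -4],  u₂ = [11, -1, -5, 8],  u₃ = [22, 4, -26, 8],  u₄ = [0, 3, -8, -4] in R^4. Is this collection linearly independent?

linearly dependent

Form the 4×4 matrix with these as columns; its determinant is 0.
A zero determinant means the columns are linearly dependent.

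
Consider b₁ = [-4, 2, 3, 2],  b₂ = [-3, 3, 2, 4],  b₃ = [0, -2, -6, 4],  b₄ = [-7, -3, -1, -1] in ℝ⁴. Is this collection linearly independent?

Place the vectors as rows of a 4×4 matrix and reduce to echelon form.
The reduction yields 4 nonzero rows, so the rank is 4.
Since rank = 4 (the number of vectors), the set is linearly independent.

linearly independent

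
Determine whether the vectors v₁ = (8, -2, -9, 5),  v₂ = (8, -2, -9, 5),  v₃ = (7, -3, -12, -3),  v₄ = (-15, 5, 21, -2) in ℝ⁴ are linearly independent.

linearly dependent

Two of the vectors are equal, giving an immediate dependence.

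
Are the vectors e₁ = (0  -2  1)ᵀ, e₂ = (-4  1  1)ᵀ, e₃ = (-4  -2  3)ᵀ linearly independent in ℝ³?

Row-reduce the matrix whose columns are e₁, e₂, e₃.
The reduction yields 3 nonzero rows, so the rank is 3.
Since rank = 3 (the number of vectors), the set is linearly independent.

linearly independent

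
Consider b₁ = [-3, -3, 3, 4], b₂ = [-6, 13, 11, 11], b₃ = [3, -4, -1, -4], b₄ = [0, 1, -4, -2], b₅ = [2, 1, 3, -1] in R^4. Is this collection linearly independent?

linearly dependent

There are 5 vectors in a 4-dimensional space, so they cannot be linearly independent.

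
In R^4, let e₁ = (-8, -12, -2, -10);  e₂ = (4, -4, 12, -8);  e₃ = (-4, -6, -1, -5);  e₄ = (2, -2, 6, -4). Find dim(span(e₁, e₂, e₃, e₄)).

dim = 2

Apply Gaussian elimination to the matrix whose rows are e₁, e₂, e₃, e₄.
Reduction leaves 2 leading entries, giving rank 2.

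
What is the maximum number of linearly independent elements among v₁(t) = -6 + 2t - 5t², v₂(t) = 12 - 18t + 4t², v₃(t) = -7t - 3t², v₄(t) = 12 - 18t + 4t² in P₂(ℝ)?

Use coordinates relative to {1, t, t²}.
Apply Gaussian elimination to the matrix whose rows are v₁, v₂, v₃, v₄.
The echelon form has 2 nonzero rows, so the rank is 2.
(With 4 elements in a 3-dimensional space the rank is at most 3.)

2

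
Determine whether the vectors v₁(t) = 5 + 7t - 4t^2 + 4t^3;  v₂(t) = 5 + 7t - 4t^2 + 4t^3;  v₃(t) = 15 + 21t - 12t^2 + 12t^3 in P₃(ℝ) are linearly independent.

linearly dependent

Write each element as a coordinate vector in ℝ⁴ using {1, t, …, t^3}.
Row-reduce the matrix whose columns are v₁, v₂, v₃.
The reduction yields 1 nonzero row, so the rank is 1.
Since rank 1 < 3, the set is linearly dependent.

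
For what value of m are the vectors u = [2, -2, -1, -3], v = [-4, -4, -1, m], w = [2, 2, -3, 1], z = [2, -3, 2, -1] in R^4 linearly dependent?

Dependence holds iff the 4×4 matrix [u v w z] is singular.
Cofactor expansion gives det = 20*m + 208.
This vanishes exactly when m = -52/5.

m = -52/5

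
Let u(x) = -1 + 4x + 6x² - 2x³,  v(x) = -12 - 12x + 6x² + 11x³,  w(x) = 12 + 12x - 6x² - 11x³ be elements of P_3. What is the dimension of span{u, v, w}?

Pass to coordinate vectors with respect to the basis {1, x, …, x³}.
Form the matrix with u, v, w as columns and reduce.
There are 2 pivot columns, so rank = 2.

2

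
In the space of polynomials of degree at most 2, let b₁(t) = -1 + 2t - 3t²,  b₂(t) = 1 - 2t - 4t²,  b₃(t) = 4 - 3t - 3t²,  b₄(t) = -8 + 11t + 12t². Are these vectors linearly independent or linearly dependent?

linearly dependent

Take coordinates with respect to the standard basis {1, t, t²}.
There are 4 vectors in a 3-dimensional space, so they cannot be linearly independent.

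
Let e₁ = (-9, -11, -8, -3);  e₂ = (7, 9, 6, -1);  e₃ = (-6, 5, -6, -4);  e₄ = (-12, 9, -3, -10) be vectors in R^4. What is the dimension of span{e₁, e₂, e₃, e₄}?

Put the 4×4 matrix [e₁|e₂|e₃|e₄] into echelon form.
The echelon form has 4 nonzero rows, so the rank is 4.

dim = 4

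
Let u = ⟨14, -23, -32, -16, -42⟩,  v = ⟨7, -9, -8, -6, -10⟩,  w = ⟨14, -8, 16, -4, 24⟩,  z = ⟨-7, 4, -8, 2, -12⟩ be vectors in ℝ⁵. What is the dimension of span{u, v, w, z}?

2

Apply Gaussian elimination to the matrix whose rows are u, v, w, z.
The echelon form has 2 nonzero rows, so the rank is 2.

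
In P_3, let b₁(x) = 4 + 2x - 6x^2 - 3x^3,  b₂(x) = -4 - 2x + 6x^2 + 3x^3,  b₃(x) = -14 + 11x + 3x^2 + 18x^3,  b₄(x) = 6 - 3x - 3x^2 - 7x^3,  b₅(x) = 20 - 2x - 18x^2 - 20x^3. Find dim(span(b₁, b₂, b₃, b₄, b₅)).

Pass to coordinate vectors with respect to the basis {1, x, …, x^3}.
Put the 4×5 matrix [b₁|b₂|b₃|b₄|b₅] into echelon form.
The echelon form has 2 nonzero rows, so the rank is 2.
(With 5 elements in a 4-dimensional space the rank is at most 4.)

dim = 2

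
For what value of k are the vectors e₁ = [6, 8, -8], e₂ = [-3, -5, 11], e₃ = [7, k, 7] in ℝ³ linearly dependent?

k = 7

The vectors are dependent exactly when the determinant of the matrix with rows e₁, e₂, e₃ vanishes.
Cofactor expansion gives det = 294 - 42*k.
Solving 294 - 42*k = 0 yields k = 7.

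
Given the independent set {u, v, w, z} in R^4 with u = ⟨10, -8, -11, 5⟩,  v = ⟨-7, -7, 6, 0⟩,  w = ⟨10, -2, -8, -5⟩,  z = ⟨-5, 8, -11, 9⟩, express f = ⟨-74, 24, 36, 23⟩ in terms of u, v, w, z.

f = -2u + 2v - 3w + 2z

Since u, v, w, z are independent, the coefficients expressing f are uniquely determined by a linear system.
The system has the unique solution (α₁, …, α₄) = (-2, 2, -3, 2).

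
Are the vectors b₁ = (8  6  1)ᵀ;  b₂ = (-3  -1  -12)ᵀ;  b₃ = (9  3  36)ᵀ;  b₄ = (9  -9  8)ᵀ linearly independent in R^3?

There are 4 vectors in a 3-dimensional space, so they cannot be linearly independent.

linearly dependent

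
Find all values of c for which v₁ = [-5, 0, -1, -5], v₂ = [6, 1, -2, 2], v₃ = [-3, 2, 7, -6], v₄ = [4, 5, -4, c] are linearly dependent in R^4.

Dependence holds iff the 4×4 matrix [v₁ v₂ v₃ v₄] is singular.
The determinant works out to -70*c - 840.
Solving -70*c - 840 = 0 yields c = -12.

c = -12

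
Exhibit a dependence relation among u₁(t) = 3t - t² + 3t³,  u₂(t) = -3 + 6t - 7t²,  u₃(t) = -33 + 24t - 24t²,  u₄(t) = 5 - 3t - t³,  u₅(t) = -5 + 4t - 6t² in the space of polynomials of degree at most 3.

u₁ - u₂ + u₃ + 3u₄ - 3u₅ = 0

Take coordinates with respect to {1, t, …, t³}.
Set up α₁u₁ + … + α₅u₅ = 0 and solve the homogeneous system.
One solution (up to scaling) is (1, -1, 1, 3, -3).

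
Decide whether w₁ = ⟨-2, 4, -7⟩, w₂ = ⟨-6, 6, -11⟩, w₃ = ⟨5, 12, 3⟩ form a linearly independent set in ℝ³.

linearly independent

Row-reduce the matrix whose columns are w₁, w₂, w₃.
The reduction yields 3 nonzero rows, so the rank is 3.
Since rank = 3 (the number of vectors), the set is linearly independent.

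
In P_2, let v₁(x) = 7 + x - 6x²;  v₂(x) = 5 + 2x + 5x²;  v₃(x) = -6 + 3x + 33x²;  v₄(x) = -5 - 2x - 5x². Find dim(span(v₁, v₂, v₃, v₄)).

Use coordinates relative to {1, x, x²}.
Row-reduce the 4×3 matrix with these as rows.
The echelon form has 2 nonzero rows, so the rank is 2.
(With 4 elements in a 3-dimensional space the rank is at most 3.)

dim = 2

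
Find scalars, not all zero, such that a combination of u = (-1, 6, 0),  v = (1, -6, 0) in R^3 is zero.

Row-reduce the matrix with u, v as columns; the null space gives the coefficients.
One solution (up to scaling) is (1, 1).

u + v = 0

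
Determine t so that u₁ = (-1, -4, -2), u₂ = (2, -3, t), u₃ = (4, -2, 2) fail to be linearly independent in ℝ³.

Place the vectors as rows of a 3×3 matrix; dependence ⇔ determinant zero.
Expanding, det = 6 - 18*t.
This vanishes exactly when t = 1/3.

t = 1/3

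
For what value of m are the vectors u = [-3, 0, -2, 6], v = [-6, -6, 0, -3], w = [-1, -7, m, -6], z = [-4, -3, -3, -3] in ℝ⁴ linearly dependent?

Place the vectors as rows of a 4×4 matrix; dependence ⇔ determinant zero.
The determinant works out to 651 - 63*m.
This vanishes exactly when m = 31/3.

m = 31/3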